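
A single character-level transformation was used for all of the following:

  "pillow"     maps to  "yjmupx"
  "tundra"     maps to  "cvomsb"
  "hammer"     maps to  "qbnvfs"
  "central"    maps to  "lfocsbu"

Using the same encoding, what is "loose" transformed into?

uppbf

Shifts by position in pillow: pos 0: p→y (+9), pos 1: i→j (+1), pos 2: l→m (+1), pos 3: l→u (+9), pos 4: o→p (+1), pos 5: w→x (+1) — repeating every 3. It's a Vigenère-style cipher with numeric key [9,1,1]: position i shifts by key[i mod 3].
Applying it to loose: l+9=u, o+1=p, o+1=p, s+9=b, e+1=f.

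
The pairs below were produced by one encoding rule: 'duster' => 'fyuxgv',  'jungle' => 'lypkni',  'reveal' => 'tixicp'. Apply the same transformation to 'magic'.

oeime

Shifts by position in duster: pos 0: d→f (+2), pos 1: u→y (+4), pos 2: s→u (+2), pos 3: t→x (+4) — repeating every 2. A repeating key of period 2 is used — shifts +2, +4 over and over.
For magic: m+2=o, a+4=e, g+2=i, i+4=m, c+2=e.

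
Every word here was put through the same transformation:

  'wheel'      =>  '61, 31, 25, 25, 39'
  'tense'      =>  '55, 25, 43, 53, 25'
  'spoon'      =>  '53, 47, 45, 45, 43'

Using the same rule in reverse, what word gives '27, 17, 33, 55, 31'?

Each letter becomes 2×(its alphabet position, a=1..z=26) + 15.
Undoing it on 27, 17, 33, 55, 31: 27→(27−15)÷2=6=f, 17→(17−15)÷2=1=a, 33→(33−15)÷2=9=i, 55→(55−15)÷2=20=t, 31→(31−15)÷2=8=h.

faith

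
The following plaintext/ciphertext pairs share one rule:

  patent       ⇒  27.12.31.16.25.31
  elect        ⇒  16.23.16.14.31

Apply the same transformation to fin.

17.20.25

p is letter #16 and maps to 27: an offset of 11. Letters become their 1-based position plus 11 (so a→12, b→13, …).
On fin: f=6→17, i=9→20, n=14→25.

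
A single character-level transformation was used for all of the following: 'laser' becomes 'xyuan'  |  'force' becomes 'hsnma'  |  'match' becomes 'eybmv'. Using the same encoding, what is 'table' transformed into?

byfxa

l(11)→x(23) and a(0)→y(24) fit y≡7x+24 (mod 26); the inverse of 7 mod 26 is 15. This is an affine cipher: with a=0,…,z=25, each position x becomes (7x+24) mod 26.
On table: t(19)→7·19+24≡1=b; a(0)→7·0+24≡24=y; b(1)→7·1+24≡5=f; l(11)→7·11+24≡23=x; e(4)→7·4+24≡0=a (all mod 26).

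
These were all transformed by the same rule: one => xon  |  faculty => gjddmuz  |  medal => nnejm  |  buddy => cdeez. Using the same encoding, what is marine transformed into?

njsron

The shift depends on letter class: consonant n→o is +1, but vowel o→x is +9. Two shifts are in play — +9 for a/e/i/o/u, +1 for every other letter.
For marine: m(cons)+1=n, a(vowel)+9=j, r(cons)+1=s, i(vowel)+9=r, n(cons)+1=o, e(vowel)+9=n.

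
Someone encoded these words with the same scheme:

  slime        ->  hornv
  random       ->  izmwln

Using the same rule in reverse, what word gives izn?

Each pair mirrors across the alphabet (s↔h, l↔o, i↔r): positions sum to 25. This is the alphabet-reversal cipher (Atbash): a becomes z, b becomes y, etc.
Reversing it on izn: i↔r, z↔a, n↔m.

ram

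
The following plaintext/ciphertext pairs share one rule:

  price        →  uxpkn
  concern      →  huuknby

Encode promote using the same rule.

The shift increases by 1 at each position, starting from +5: 5, 6, 7, ….
On promote: p+5=u, r+6=x, o+7=v, m+8=u, o+9=x, t+10=d, e+11=p.

uxvuxdp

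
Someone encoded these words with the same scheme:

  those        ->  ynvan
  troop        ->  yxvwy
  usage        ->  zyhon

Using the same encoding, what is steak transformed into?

In those: t→y is +5, h→n is +6, o→v is +7, s→a is +8 — the shift increases by 1 each position. The shift increases by 1 at each position, starting from +5: 5, 6, 7, ….
On steak: s+5=x, t+6=z, e+7=l, a+8=i, k+9=t.

xzlit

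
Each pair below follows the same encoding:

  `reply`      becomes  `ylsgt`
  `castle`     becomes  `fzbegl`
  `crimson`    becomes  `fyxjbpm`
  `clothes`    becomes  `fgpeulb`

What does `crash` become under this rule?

fyzbu

This is an affine cipher: with a=0,…,z=25, each position x becomes (3x+25) mod 26.
For crash: c(2)→3·2+25≡5=f; r(17)→3·17+25≡24=y; a(0)→3·0+25≡25=z; s(18)→3·18+25≡1=b; h(7)→3·7+25≡20=u (all mod 26).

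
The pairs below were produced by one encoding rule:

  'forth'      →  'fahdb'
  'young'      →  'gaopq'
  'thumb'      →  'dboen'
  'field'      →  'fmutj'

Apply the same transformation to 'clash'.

f(5)→f(5) and o(14)→a(0) fit y≡11x+2 (mod 26); the inverse of 11 mod 26 is 19. Each letter's alphabet position (a=0..z=25) is mapped through 11·x+2 mod 26 — an affine cipher.
On clash: c(2)→11·2+2≡24=y; l(11)→11·11+2≡19=t; a(0)→11·0+2≡2=c; s(18)→11·18+2≡18=s; h(7)→11·7+2≡1=b (all mod 26).

ytcsb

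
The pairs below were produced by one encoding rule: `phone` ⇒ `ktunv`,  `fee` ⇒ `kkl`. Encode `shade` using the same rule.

kjgny

The output letters match the input read backwards, each shifted +6: phone reversed is enohp. Read the word backwards and shift each letter +6.
On shade: reverse → edahs; then shift: e+6=k, d+6=j, a+6=g, h+6=n, s+6=y.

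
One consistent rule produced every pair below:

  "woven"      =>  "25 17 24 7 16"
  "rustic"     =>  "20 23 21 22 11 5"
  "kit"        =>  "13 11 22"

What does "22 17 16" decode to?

ton

w is letter #23 and maps to 25: an offset of 2. Letters become their 1-based position plus 2 (so a→3, b→4, …).
Reversing it on 22 17 16: 22→(22−2)÷1=20=t, 17→(17−2)÷1=15=o, 16→(16−2)÷1=14=n.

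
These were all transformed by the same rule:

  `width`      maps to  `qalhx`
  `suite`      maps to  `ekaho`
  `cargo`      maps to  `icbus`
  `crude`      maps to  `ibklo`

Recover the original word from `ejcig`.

Each letter's alphabet position (a=0..z=25) is mapped through 3·x+2 mod 26 — an affine cipher.
Decoding ejcig: e(4)→9·(4−2)≡18=s; j(9)→9·(9−2)≡11=l; c(2)→9·(2−2)≡0=a; i(8)→9·(8−2)≡2=c; g(6)→9·(6−2)≡10=k (all mod 26).

slack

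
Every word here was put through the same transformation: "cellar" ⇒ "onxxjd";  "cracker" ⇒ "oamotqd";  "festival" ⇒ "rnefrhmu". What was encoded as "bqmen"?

Shifts by position in cellar: pos 0: c→o (+12), pos 1: e→n (+9), pos 2: l→x (+12), pos 3: l→x (+12), pos 4: a→j (+9), pos 5: r→d (+12) — repeating every 3. A repeating key of period 3 is used — shifts +12, +9, +12 over and over.
Reversing it on bqmen: b−12=p, q−9=h, m−12=a, e−12=s, n−9=e.

phase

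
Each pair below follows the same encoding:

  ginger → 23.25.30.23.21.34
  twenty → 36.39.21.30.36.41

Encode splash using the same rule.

g is letter #7 and maps to 23: an offset of 16. The number is (letter's place in the alphabet, a=1) + 16.
On splash: s=19→35, p=16→32, l=12→28, a=1→17, s=19→35, h=8→24.

35.32.28.17.35.24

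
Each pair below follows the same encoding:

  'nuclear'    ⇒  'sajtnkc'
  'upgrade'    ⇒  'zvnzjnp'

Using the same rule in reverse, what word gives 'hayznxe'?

In nuclear: n→s is +5, u→a is +6, c→j is +7, l→t is +8 — the shift increases by 1 each position. Letter i (0-indexed) is shifted by i+5, so successive shifts are 5, 6, 7, ….
Undoing it on hayznxe: h−5=c, a−6=u, y−7=r, z−8=r, n−9=e, x−10=n, e−11=t.

current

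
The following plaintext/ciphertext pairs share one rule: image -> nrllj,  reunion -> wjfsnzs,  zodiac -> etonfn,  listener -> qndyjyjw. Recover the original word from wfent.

ratio

It's a Vigenère-style cipher with numeric key [5,5,11]: position i shifts by key[i mod 3].
Decoding wfent: w−5=r, f−5=a, e−11=t, n−5=i, t−5=o.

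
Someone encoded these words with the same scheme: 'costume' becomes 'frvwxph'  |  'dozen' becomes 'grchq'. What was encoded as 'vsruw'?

Every letter moves 3 places later in the alphabet, wrapping around z→a.
Decoding vsruw: v−3=s, s−3=p, r−3=o, u−3=r, w−3=t.

sport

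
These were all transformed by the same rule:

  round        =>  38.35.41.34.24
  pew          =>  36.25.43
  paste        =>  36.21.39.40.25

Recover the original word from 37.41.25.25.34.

r is letter #18 and maps to 38: an offset of 20. Letters become their 1-based position plus 20 (so a→21, b→22, …).
Reversing it on 37.41.25.25.34: 37→(37−20)÷1=17=q, 41→(41−20)÷1=21=u, 25→(25−20)÷1=5=e, 25→(25−20)÷1=5=e, 34→(34−20)÷1=14=n.

queen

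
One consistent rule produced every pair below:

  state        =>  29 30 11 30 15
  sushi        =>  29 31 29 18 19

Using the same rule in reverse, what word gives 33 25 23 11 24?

woman

Letters become their 1-based position plus 10 (so a→11, b→12, …).
Decoding 33 25 23 11 24: 33→(33−10)÷1=23=w, 25→(25−10)÷1=15=o, 23→(23−10)÷1=13=m, 11→(11−10)÷1=1=a, 24→(24−10)÷1=14=n.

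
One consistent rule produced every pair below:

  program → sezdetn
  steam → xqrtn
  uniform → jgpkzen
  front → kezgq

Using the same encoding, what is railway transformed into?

etpuvth

p(15)→s(18) and r(17)→e(4) fit y≡19x+19 (mod 26); the inverse of 19 mod 26 is 11. This is an affine cipher: with a=0,…,z=25, each position x becomes (19x+19) mod 26.
For railway: r(17)→19·17+19≡4=e; a(0)→19·0+19≡19=t; i(8)→19·8+19≡15=p; l(11)→19·11+19≡20=u; w(22)→19·22+19≡21=v; a(0)→19·0+19≡19=t; y(24)→19·24+19≡7=h (all mod 26).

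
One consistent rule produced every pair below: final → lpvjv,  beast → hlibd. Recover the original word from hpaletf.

biscuit

In final: f→l is +6, i→p is +7, n→v is +8, a→j is +9 — the shift increases by 1 each position. Each letter shifts forward by (position + 6), i.e. 6, 7, 8, … — the shift grows by one for each successive letter.
Undoing it on hpaletf: h−6=b, p−7=i, a−8=s, l−9=c, e−10=u, t−11=i, f−12=t.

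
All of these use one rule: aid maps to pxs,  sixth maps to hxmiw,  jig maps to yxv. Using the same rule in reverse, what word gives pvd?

Compare letters: a→p is +15, i→x is +15, d→s is +15 — a constant shift. Each letter is shifted forward by 15 in the alphabet (a Caesar shift of +15).
Reversing it on pvd: p−15=a, v−15=g, d−15=o.

ago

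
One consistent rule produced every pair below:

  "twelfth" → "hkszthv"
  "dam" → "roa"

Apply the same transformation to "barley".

pofzsm

Compare letters: t→h is +14, w→k is +14, e→s is +14 — a constant shift. It's a constant shift of +14 (ROT14).
For barley: b+14=p, a+14=o, r+14=f, l+14=z, e+14=s, y+14=m.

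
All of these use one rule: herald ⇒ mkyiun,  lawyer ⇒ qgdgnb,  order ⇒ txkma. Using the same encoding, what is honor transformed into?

muuwa

In herald: h→m is +5, e→k is +6, r→y is +7, a→i is +8 — the shift increases by 1 each position. Each letter shifts forward by (position + 5), i.e. 5, 6, 7, … — the shift grows by one for each successive letter.
For honor: h+5=m, o+6=u, n+7=u, o+8=w, r+9=a.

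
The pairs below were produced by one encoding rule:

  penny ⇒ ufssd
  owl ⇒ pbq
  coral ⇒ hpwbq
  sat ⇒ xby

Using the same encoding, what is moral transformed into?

rpwbq

The shift depends on letter class: consonant p→u is +5, but vowel e→f is +1. Vowels shift forward by 1 and consonants shift forward by 5.
For moral: m(cons)+5=r, o(vowel)+1=p, r(cons)+5=w, a(vowel)+1=b, l(cons)+5=q.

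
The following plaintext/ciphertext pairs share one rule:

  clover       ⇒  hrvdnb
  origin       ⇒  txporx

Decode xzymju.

In clover: c→h is +5, l→r is +6, o→v is +7, v→d is +8 — the shift increases by 1 each position. Each letter shifts forward by (position + 5), i.e. 5, 6, 7, … — the shift grows by one for each successive letter.
Decoding xzymju: x−5=s, z−6=t, y−7=r, m−8=e, j−9=a, u−10=k.

streak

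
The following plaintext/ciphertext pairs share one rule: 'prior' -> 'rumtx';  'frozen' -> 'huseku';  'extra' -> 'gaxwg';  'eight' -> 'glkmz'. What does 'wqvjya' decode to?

Each letter shifts forward by (position + 2), i.e. 2, 3, 4, … — the shift grows by one for each successive letter.
Undoing it on wqvjya: w−2=u, q−3=n, v−4=r, j−5=e, y−6=s, a−7=t.

unrest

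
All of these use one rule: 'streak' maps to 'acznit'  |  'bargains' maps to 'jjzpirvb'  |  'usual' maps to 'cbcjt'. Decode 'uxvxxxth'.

monopoly

The shifts repeat in a cycle of length 2: positions 0,1,… shift by +8, +9, then the pattern repeats.
Undoing it on uxvxxxth: u−8=m, x−9=o, v−8=n, x−9=o, x−8=p, x−9=o, t−8=l, h−9=y.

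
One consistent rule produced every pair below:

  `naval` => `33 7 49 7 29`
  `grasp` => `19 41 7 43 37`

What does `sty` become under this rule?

43 45 55

n(#14)→33 and a(#1)→7: differences scale by 2, so n = 2·pos + 5. The formula is n = 2×(alphabet index, a=1) + 5.
Applying it to sty: s=19→43, t=20→45, y=25→55.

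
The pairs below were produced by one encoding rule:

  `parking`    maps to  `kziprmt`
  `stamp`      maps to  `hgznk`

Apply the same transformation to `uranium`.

Each pair mirrors across the alphabet (p↔k, a↔z, r↔i): positions sum to 25. Letters are reflected about the middle of the alphabet (position → 25−position): Atbash.
For uranium: u↔f, r↔i, a↔z, n↔m, i↔r, u↔f, m↔n.

fizmrfn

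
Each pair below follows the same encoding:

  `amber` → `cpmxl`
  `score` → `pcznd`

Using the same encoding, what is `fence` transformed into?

Read the word backwards and shift each letter +11.
On fence: reverse → ecnef; then shift: e+11=p, c+11=n, n+11=y, e+11=p, f+11=q.

pnypq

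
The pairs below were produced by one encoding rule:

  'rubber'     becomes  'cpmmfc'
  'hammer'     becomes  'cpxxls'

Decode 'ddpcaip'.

The output letters match the input read backwards, each shifted +11: rubber reversed is rebbur. Read the word backwards and shift each letter +11.
Undoing it on ddpcaip: shift back: d−11=s, d−11=s, p−11=e, c−11=r, a−11=p, i−11=x, p−11=e → sserpxe; then reverse → express.

express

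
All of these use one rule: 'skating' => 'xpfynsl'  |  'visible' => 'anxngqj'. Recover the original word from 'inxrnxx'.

dismiss

Compare letters: s→x is +5, k→p is +5, a→f is +5 — a constant shift. Each letter is shifted forward by 5 in the alphabet (a Caesar shift of +5).
Undoing it on inxrnxx: i−5=d, n−5=i, x−5=s, r−5=m, n−5=i, x−5=s, x−5=s.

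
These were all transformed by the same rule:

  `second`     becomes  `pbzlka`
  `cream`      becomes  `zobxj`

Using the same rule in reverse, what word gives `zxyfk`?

cabin

Each letter is shifted forward by 23 in the alphabet (a Caesar shift of +23).
Reversing it on zxyfk: z−23=c, x−23=a, y−23=b, f−23=i, k−23=n.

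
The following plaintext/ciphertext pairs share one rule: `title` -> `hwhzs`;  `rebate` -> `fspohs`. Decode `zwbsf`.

Compare letters: t→h is +14, i→w is +14, t→h is +14 — a constant shift. Each letter is shifted forward by 14 in the alphabet (a Caesar shift of +14).
Decoding zwbsf: z−14=l, w−14=i, b−14=n, s−14=e, f−14=r.

liner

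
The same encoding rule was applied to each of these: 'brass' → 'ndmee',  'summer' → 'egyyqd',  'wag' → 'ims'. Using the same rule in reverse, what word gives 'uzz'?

inn

Compare letters: b→n is +12, r→d is +12, a→m is +12 — a constant shift. It's a constant shift of +12 (ROT12).
Reversing it on uzz: u−12=i, z−12=n, z−12=n.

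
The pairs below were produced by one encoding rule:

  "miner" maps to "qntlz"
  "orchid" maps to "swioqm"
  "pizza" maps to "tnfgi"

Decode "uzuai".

quota

In miner: m→q is +4, i→n is +5, n→t is +6, e→l is +7 — the shift increases by 1 each position. The shift increases by 1 at each position, starting from +4: 4, 5, 6, ….
Decoding uzuai: u−4=q, z−5=u, u−6=o, a−7=t, i−8=a.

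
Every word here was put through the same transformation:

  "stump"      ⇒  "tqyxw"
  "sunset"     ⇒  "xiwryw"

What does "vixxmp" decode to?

The output letters match the input read backwards, each shifted +4: stump reversed is pmuts. The word is reversed, then every letter is shifted forward by 4.
Reversing it on vixxmp: shift back: v−4=r, i−4=e, x−4=t, x−4=t, m−4=i, p−4=l → rettil; then reverse → litter.

litter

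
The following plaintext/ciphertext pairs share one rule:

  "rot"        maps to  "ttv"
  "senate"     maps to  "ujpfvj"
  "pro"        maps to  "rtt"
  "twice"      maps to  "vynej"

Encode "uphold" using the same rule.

zrjtnf

The rule splits by letter class: vowels +5, consonants +2.
Applying it to uphold: u(vowel)+5=z, p(cons)+2=r, h(cons)+2=j, o(vowel)+5=t, l(cons)+2=n, d(cons)+2=f.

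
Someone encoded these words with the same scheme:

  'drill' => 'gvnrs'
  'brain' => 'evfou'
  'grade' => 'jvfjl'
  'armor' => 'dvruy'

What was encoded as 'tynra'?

quilt

In drill: d→g is +3, r→v is +4, i→n is +5, l→r is +6 — the shift increases by 1 each position. Each letter shifts forward by (position + 3), i.e. 3, 4, 5, … — the shift grows by one for each successive letter.
Undoing it on tynra: t−3=q, y−4=u, n−5=i, r−6=l, a−7=t.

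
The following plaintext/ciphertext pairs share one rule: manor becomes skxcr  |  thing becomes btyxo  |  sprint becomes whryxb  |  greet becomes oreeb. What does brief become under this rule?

pryej

m(12)→s(18) and a(0)→k(10) fit y≡5x+10 (mod 26); the inverse of 5 mod 26 is 21. Treating letters as 0–25, the rule is x ↦ 5x + 10 (mod 26).
On brief: b(1)→5·1+10≡15=p; r(17)→5·17+10≡17=r; i(8)→5·8+10≡24=y; e(4)→5·4+10≡4=e; f(5)→5·5+10≡9=j (all mod 26).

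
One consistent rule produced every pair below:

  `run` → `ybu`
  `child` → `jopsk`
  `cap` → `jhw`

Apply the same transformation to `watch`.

Every letter moves 7 places later in the alphabet, wrapping around z→a.
Applying it to watch: w+7=d, a+7=h, t+7=a, c+7=j, h+7=o.

dhajo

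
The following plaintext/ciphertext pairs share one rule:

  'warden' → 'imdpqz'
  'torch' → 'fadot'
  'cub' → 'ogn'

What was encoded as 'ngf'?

but

Compare letters: w→i is +12, a→m is +12, r→d is +12 — a constant shift. This is a Caesar cipher with shift 12.
Decoding ngf: n−12=b, g−12=u, f−12=t.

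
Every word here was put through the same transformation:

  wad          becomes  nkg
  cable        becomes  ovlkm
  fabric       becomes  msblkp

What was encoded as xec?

The output letters match the input read backwards, each shifted +10: wad reversed is daw. The word is reversed, then every letter is shifted forward by 10.
Reversing it on xec: shift back: x−10=n, e−10=u, c−10=s → nus; then reverse → sun.

sun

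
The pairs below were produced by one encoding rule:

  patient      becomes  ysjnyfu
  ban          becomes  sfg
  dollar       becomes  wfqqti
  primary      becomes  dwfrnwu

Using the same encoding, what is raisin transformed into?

snxnfw

The output letters match the input read backwards, each shifted +5: patient reversed is tneitap. The word is reversed, then every letter is shifted forward by 5.
Applying it to raisin: reverse → nisiar; then shift: n+5=s, i+5=n, s+5=x, i+5=n, a+5=f, r+5=w.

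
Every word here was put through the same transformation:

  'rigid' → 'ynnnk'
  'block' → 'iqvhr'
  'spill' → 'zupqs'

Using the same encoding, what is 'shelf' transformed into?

It's a Vigenère-style cipher with numeric key [7,5]: position i shifts by key[i mod 2].
For shelf: s+7=z, h+5=m, e+7=l, l+5=q, f+7=m.

zmlqm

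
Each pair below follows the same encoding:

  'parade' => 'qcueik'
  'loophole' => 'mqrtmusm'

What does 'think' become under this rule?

The shift increases by 1 at each position, starting from +1: 1, 2, 3, ….
On think: t+1=u, h+2=j, i+3=l, n+4=r, k+5=p.

ujlrp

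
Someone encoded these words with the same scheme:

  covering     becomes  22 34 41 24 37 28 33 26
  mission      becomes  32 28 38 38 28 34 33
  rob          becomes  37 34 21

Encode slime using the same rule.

38 31 28 32 24

c is letter #3 and maps to 22: an offset of 19. The number is (letter's place in the alphabet, a=1) + 19.
Applying it to slime: s=19→38, l=12→31, i=9→28, m=13→32, e=5→24.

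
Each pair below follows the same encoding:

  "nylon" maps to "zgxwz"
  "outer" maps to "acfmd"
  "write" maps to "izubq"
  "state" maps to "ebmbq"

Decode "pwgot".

Shifts by position in nylon: pos 0: n→z (+12), pos 1: y→g (+8), pos 2: l→x (+12), pos 3: o→w (+8) — repeating every 2. It's a Vigenère-style cipher with numeric key [12,8]: position i shifts by key[i mod 2].
Decoding pwgot: p−12=d, w−8=o, g−12=u, o−8=g, t−12=h.

dough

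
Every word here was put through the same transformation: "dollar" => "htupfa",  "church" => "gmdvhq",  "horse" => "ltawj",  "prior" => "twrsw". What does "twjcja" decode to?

prayer

Shifts by position in dollar: pos 0: d→h (+4), pos 1: o→t (+5), pos 2: l→u (+9), pos 3: l→p (+4), pos 4: a→f (+5), pos 5: r→a (+9) — repeating every 3. It's a Vigenère-style cipher with numeric key [4,5,9]: position i shifts by key[i mod 3].
Decoding twjcja: t−4=p, w−5=r, j−9=a, c−4=y, j−5=e, a−9=r.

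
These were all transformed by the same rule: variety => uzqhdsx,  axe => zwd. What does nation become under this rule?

mzshnm

Compare letters: v→u is +25, a→z is +25, r→q is +25 — a constant shift. It's a constant shift of +25 (ROT25).
Applying it to nation: n+25=m, a+25=z, t+25=s, i+25=h, o+25=n, n+25=m.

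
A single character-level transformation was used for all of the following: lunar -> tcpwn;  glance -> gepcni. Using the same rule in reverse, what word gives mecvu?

The word is reversed, then every letter is shifted forward by 2.
Undoing it on mecvu: shift back: m−2=k, e−2=c, c−2=a, v−2=t, u−2=s → kcats; then reverse → stack.

stack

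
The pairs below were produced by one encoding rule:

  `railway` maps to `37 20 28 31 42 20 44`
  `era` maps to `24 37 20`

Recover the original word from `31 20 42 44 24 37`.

Letters become their 1-based position plus 19 (so a→20, b→21, …).
Reversing it on 31 20 42 44 24 37: 31→(31−19)÷1=12=l, 20→(20−19)÷1=1=a, 42→(42−19)÷1=23=w, 44→(44−19)÷1=25=y, 24→(24−19)÷1=5=e, 37→(37−19)÷1=18=r.

lawyer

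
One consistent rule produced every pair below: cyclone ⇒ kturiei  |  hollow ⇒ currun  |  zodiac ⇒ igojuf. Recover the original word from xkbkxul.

Read the word backwards and shift each letter +6.
Reversing it on xkbkxul: shift back: x−6=r, k−6=e, b−6=v, k−6=e, x−6=r, u−6=o, l−6=f → reverof; then reverse → forever.

forever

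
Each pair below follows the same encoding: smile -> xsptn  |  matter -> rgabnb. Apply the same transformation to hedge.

In smile: s→x is +5, m→s is +6, i→p is +7, l→t is +8 — the shift increases by 1 each position. Each letter shifts forward by (position + 5), i.e. 5, 6, 7, … — the shift grows by one for each successive letter.
Applying it to hedge: h+5=m, e+6=k, d+7=k, g+8=o, e+9=n.

mkkon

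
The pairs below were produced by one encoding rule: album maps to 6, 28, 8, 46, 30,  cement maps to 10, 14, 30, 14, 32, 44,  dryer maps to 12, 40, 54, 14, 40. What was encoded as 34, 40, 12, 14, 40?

order

a(#1)→6 and l(#12)→28: differences scale by 2, so n = 2·pos + 4. The formula is n = 2×(alphabet index, a=1) + 4.
Reversing it on 34, 40, 12, 14, 40: 34→(34−4)÷2=15=o, 40→(40−4)÷2=18=r, 12→(12−4)÷2=4=d, 14→(14−4)÷2=5=e, 40→(40−4)÷2=18=r.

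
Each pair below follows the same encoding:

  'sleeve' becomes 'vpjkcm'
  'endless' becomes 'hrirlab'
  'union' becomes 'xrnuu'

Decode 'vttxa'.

In sleeve: s→v is +3, l→p is +4, e→j is +5, e→k is +6 — the shift increases by 1 each position. Letter i (0-indexed) is shifted by i+3, so successive shifts are 3, 4, 5, ….
Decoding vttxa: v−3=s, t−4=p, t−5=o, x−6=r, a−7=t.

sport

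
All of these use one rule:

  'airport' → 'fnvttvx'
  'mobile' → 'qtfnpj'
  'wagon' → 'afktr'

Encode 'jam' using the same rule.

nfq

The shift depends on letter class: consonant r→v is +4, but vowel a→f is +5. Two shifts are in play — +5 for a/e/i/o/u, +4 for every other letter.
For jam: j(cons)+4=n, a(vowel)+5=f, m(cons)+4=q.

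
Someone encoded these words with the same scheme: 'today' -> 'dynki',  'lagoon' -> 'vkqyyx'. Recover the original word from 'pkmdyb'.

factor

Compare letters: t→d is +10, o→y is +10, d→n is +10 — a constant shift. This is a Caesar cipher with shift 10.
Undoing it on pkmdyb: p−10=f, k−10=a, m−10=c, d−10=t, y−10=o, b−10=r.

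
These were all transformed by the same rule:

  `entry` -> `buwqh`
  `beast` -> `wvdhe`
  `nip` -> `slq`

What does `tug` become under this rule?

The output letters match the input read backwards, each shifted +3: entry reversed is yrtne. The word is reversed, then every letter is shifted forward by 3.
Applying it to tug: reverse → gut; then shift: g+3=j, u+3=x, t+3=w.

jxw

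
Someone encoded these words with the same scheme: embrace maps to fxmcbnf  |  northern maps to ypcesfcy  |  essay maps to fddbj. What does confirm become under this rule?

npyqjcx

The shift depends on letter class: consonant m→x is +11, but vowel e→f is +1. Vowels shift forward by 1 and consonants shift forward by 11.
For confirm: c(cons)+11=n, o(vowel)+1=p, n(cons)+11=y, f(cons)+11=q, i(vowel)+1=j, r(cons)+11=c, m(cons)+11=x.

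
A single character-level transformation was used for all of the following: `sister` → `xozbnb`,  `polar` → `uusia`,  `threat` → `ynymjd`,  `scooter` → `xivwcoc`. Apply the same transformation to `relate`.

In sister: s→x is +5, i→o is +6, s→z is +7, t→b is +8 — the shift increases by 1 each position. The shift increases by 1 at each position, starting from +5: 5, 6, 7, ….
Applying it to relate: r+5=w, e+6=k, l+7=s, a+8=i, t+9=c, e+10=o.

wksico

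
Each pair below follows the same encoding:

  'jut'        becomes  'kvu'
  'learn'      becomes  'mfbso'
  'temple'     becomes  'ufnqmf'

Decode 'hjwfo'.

given

Compare letters: j→k is +1, u→v is +1, t→u is +1 — a constant shift. It's a constant shift of +1 (ROT1).
Reversing it on hjwfo: h−1=g, j−1=i, w−1=v, f−1=e, o−1=n.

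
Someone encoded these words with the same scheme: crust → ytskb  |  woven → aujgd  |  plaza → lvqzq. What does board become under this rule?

This is an affine cipher: with a=0,…,z=25, each position x becomes (17x+16) mod 26.
Applying it to board: b(1)→17·1+16≡7=h; o(14)→17·14+16≡20=u; a(0)→17·0+16≡16=q; r(17)→17·17+16≡19=t; d(3)→17·3+16≡15=p (all mod 26).

huqtp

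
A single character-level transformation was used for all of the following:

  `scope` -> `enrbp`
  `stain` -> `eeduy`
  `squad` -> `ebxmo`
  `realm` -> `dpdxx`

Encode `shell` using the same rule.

eshxw

The shifts repeat in a cycle of length 3: positions 0,1,… shift by +12, +11, +3, then the pattern repeats.
Applying it to shell: s+12=e, h+11=s, e+3=h, l+12=x, l+11=w.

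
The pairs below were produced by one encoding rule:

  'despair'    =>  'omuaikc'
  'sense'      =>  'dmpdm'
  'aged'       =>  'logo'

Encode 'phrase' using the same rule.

aptlag

Shifts by position in despair: pos 0: d→o (+11), pos 1: e→m (+8), pos 2: s→u (+2), pos 3: p→a (+11), pos 4: a→i (+8), pos 5: i→k (+2) — repeating every 3. The shifts repeat in a cycle of length 3: positions 0,1,… shift by +11, +8, +2, then the pattern repeats.
For phrase: p+11=a, h+8=p, r+2=t, a+11=l, s+8=a, e+2=g.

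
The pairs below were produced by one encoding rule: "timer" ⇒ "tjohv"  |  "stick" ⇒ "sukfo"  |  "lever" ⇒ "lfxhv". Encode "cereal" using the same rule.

cftheq

In timer: t→t is +0, i→j is +1, m→o is +2, e→h is +3 — the shift increases by 1 each position. The shift increases by 1 at each position, starting from +0: 0, 1, 2, ….
On cereal: c+0=c, e+1=f, r+2=t, e+3=h, a+4=e, l+5=q.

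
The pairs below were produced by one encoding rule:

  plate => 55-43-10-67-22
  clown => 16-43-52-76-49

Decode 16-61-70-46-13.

Each letter becomes 3×(its alphabet position, a=1..z=26) + 7.
Decoding 16-61-70-46-13: 16→(16−7)÷3=3=c, 61→(61−7)÷3=18=r, 70→(70−7)÷3=21=u, 46→(46−7)÷3=13=m, 13→(13−7)÷3=2=b.

crumb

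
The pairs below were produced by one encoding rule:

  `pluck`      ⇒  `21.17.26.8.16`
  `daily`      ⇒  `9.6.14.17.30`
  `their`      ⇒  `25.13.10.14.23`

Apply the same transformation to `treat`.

p is letter #16 and maps to 21: an offset of 5. Each letter is replaced by its alphabet position (a=1..z=26) + 5.
Applying it to treat: t=20→25, r=18→23, e=5→10, a=1→6, t=20→25.

25.23.10.6.25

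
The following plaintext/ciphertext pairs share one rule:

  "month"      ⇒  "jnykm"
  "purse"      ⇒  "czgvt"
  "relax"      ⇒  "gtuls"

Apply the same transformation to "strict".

vkgbpk

m(12)→j(9) and o(14)→n(13) fit y≡15x+11 (mod 26); the inverse of 15 mod 26 is 7. Each letter's alphabet position (a=0..z=25) is mapped through 15·x+11 mod 26 — an affine cipher.
Applying it to strict: s(18)→15·18+11≡21=v; t(19)→15·19+11≡10=k; r(17)→15·17+11≡6=g; i(8)→15·8+11≡1=b; c(2)→15·2+11≡15=p; t(19)→15·19+11≡10=k (all mod 26).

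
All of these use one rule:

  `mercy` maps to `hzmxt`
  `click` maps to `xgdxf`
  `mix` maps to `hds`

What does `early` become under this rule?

Compare letters: m→h is +21, e→z is +21, r→m is +21 — a constant shift. This is a Caesar cipher with shift 21.
For early: e+21=z, a+21=v, r+21=m, l+21=g, y+21=t.

zvmgt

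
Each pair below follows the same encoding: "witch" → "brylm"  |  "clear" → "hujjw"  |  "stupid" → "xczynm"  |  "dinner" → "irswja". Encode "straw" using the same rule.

xcwjb

Shifts by position in witch: pos 0: w→b (+5), pos 1: i→r (+9), pos 2: t→y (+5), pos 3: c→l (+9) — repeating every 2. The shifts repeat in a cycle of length 2: positions 0,1,… shift by +5, +9, then the pattern repeats.
Applying it to straw: s+5=x, t+9=c, r+5=w, a+9=j, w+5=b.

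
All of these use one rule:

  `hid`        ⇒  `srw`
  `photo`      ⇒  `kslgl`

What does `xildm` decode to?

crown

Letters are reflected about the middle of the alphabet (position → 25−position): Atbash.
Reversing it on xildm: x↔c, i↔r, l↔o, d↔w, m↔n.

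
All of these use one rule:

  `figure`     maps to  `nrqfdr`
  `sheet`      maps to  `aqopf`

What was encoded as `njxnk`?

fancy

The shift increases by 1 at each position, starting from +8: 8, 9, 10, ….
Undoing it on njxnk: n−8=f, j−9=a, x−10=n, n−11=c, k−12=y.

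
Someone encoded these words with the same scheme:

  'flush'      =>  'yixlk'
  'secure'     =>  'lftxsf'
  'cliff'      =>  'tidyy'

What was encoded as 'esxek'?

f(5)→y(24) and l(11)→i(8) fit y≡19x+7 (mod 26); the inverse of 19 mod 26 is 11. Treating letters as 0–25, the rule is x ↦ 19x + 7 (mod 26).
Undoing it on esxek: e(4)→11·(4−7)≡19=t; s(18)→11·(18−7)≡17=r; x(23)→11·(23−7)≡20=u; e(4)→11·(4−7)≡19=t; k(10)→11·(10−7)≡7=h (all mod 26).

truth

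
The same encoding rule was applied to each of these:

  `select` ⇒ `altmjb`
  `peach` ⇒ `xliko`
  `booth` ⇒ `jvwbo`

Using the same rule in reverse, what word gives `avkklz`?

A repeating key of period 3 is used — shifts +8, +7, +8 over and over.
Reversing it on avkklz: a−8=s, v−7=o, k−8=c, k−8=c, l−7=e, z−8=r.

soccer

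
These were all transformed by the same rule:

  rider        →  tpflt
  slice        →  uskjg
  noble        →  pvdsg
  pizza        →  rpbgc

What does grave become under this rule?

iyccg

Shifts by position in rider: pos 0: r→t (+2), pos 1: i→p (+7), pos 2: d→f (+2), pos 3: e→l (+7) — repeating every 2. The shifts repeat in a cycle of length 2: positions 0,1,… shift by +2, +7, then the pattern repeats.
On grave: g+2=i, r+7=y, a+2=c, v+7=c, e+2=g.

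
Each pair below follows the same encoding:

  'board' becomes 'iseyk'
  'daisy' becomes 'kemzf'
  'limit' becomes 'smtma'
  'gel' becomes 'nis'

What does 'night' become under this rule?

The shift depends on letter class: consonant b→i is +7, but vowel o→s is +4. Two shifts are in play — +4 for a/e/i/o/u, +7 for every other letter.
Applying it to night: n(cons)+7=u, i(vowel)+4=m, g(cons)+7=n, h(cons)+7=o, t(cons)+7=a.

umnoa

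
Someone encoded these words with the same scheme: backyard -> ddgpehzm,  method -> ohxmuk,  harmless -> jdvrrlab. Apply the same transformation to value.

xdpzk

In backyard: b→d is +2, a→d is +3, c→g is +4, k→p is +5 — the shift increases by 1 each position. Letter i (0-indexed) is shifted by i+2, so successive shifts are 2, 3, 4, ….
Applying it to value: v+2=x, a+3=d, l+4=p, u+5=z, e+6=k.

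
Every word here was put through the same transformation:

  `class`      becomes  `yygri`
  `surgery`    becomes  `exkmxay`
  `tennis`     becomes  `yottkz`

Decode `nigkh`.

beach

The output letters match the input read backwards, each shifted +6: class reversed is ssalc. The word is reversed, then every letter is shifted forward by 6.
Decoding nigkh: shift back: n−6=h, i−6=c, g−6=a, k−6=e, h−6=b → hcaeb; then reverse → beach.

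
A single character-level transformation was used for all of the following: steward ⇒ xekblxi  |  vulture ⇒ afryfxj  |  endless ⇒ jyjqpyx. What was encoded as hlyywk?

Shifts by position in steward: pos 0: s→x (+5), pos 1: t→e (+11), pos 2: e→k (+6), pos 3: w→b (+5), pos 4: a→l (+11), pos 5: r→x (+6) — repeating every 3. The shifts repeat in a cycle of length 3: positions 0,1,… shift by +5, +11, +6, then the pattern repeats.
Reversing it on hlyywk: h−5=c, l−11=a, y−6=s, y−5=t, w−11=l, k−6=e.

castle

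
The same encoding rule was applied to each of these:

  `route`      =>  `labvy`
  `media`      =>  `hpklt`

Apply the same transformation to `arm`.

tyh

The output letters match the input read backwards, each shifted +7: route reversed is etuor. Read the word backwards and shift each letter +7.
For arm: reverse → mra; then shift: m+7=t, r+7=y, a+7=h.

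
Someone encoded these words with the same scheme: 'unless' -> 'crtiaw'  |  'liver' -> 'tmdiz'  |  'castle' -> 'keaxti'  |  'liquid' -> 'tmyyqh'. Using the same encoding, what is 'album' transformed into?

Shifts by position in unless: pos 0: u→c (+8), pos 1: n→r (+4), pos 2: l→t (+8), pos 3: e→i (+4) — repeating every 2. A repeating key of period 2 is used — shifts +8, +4 over and over.
Applying it to album: a+8=i, l+4=p, b+8=j, u+4=y, m+8=u.

ipjyu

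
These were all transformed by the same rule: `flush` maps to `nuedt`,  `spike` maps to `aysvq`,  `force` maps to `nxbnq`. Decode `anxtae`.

In flush: f→n is +8, l→u is +9, u→e is +10, s→d is +11 — the shift increases by 1 each position. The shift increases by 1 at each position, starting from +8: 8, 9, 10, ….
Reversing it on anxtae: a−8=s, n−9=e, x−10=n, t−11=i, a−12=o, e−13=r.

senior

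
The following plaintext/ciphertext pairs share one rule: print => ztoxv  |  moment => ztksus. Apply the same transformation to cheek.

The output letters match the input read backwards, each shifted +6: print reversed is tnirp. Two steps: reverse the string, then apply a Caesar shift of +6.
On cheek: reverse → keehc; then shift: k+6=q, e+6=k, e+6=k, h+6=n, c+6=i.

qkkni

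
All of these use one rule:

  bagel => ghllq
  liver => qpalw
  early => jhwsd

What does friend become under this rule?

It's a Vigenère-style cipher with numeric key [5,7]: position i shifts by key[i mod 2].
On friend: f+5=k, r+7=y, i+5=n, e+7=l, n+5=s, d+7=k.

kynlsk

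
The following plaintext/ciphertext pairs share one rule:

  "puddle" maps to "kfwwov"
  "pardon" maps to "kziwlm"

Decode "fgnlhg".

Each pair mirrors across the alphabet (p↔k, u↔f, d↔w): positions sum to 25. Letters are reflected about the middle of the alphabet (position → 25−position): Atbash.
Decoding fgnlhg: f↔u, g↔t, n↔m, l↔o, h↔s, g↔t.

utmost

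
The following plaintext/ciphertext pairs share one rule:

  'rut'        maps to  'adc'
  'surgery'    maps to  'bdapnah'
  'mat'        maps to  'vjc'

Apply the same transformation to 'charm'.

lqjav

It's a constant shift of +9 (ROT9).
Applying it to charm: c+9=l, h+9=q, a+9=j, r+9=a, m+9=v.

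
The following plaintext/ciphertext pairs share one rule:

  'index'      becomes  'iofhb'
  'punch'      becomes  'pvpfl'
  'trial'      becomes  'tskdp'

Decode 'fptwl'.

forth

Letter i (0-indexed) is shifted by i+0, so successive shifts are 0, 1, 2, ….
Undoing it on fptwl: f−0=f, p−1=o, t−2=r, w−3=t, l−4=h.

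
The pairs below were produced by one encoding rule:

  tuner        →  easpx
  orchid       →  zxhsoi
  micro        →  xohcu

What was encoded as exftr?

Shifts by position in tuner: pos 0: t→e (+11), pos 1: u→a (+6), pos 2: n→s (+5), pos 3: e→p (+11), pos 4: r→x (+6) — repeating every 3. It's a Vigenère-style cipher with numeric key [11,6,5]: position i shifts by key[i mod 3].
Undoing it on exftr: e−11=t, x−6=r, f−5=a, t−11=i, r−6=l.

trail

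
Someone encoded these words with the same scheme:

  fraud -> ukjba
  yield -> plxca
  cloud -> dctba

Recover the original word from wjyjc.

naval

f(5)→u(20) and r(17)→k(10) fit y≡23x+9 (mod 26); the inverse of 23 mod 26 is 17. Treating letters as 0–25, the rule is x ↦ 23x + 9 (mod 26).
Decoding wjyjc: w(22)→17·(22−9)≡13=n; j(9)→17·(9−9)≡0=a; y(24)→17·(24−9)≡21=v; j(9)→17·(9−9)≡0=a; c(2)→17·(2−9)≡11=l (all mod 26).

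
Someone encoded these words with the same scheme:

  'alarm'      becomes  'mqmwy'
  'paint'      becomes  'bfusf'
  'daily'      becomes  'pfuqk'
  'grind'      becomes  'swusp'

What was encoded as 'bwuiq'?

It's a Vigenère-style cipher with numeric key [12,5]: position i shifts by key[i mod 2].
Decoding bwuiq: b−12=p, w−5=r, u−12=i, i−5=d, q−12=e.

pride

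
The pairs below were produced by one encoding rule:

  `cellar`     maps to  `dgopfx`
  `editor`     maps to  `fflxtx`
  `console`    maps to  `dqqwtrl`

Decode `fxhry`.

event

Letter i (0-indexed) is shifted by i+1, so successive shifts are 1, 2, 3, ….
Undoing it on fxhry: f−1=e, x−2=v, h−3=e, r−4=n, y−5=t.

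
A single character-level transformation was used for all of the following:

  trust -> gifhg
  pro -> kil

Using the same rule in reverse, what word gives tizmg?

Letters are reflected about the middle of the alphabet (position → 25−position): Atbash.
Reversing it on tizmg: t↔g, i↔r, z↔a, m↔n, g↔t.

grant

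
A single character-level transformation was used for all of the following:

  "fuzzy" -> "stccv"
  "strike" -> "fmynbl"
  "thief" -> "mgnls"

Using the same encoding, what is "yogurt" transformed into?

vdztym

f(5)→s(18) and u(20)→t(19) fit y≡7x+9 (mod 26); the inverse of 7 mod 26 is 15. Treating letters as 0–25, the rule is x ↦ 7x + 9 (mod 26).
On yogurt: y(24)→7·24+9≡21=v; o(14)→7·14+9≡3=d; g(6)→7·6+9≡25=z; u(20)→7·20+9≡19=t; r(17)→7·17+9≡24=y; t(19)→7·19+9≡12=m (all mod 26).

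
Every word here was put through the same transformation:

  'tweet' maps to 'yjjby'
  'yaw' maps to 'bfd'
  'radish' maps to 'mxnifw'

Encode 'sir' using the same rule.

wnx

The output letters match the input read backwards, each shifted +5: tweet reversed is teewt. The word is reversed, then every letter is shifted forward by 5.
On sir: reverse → ris; then shift: r+5=w, i+5=n, s+5=x.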